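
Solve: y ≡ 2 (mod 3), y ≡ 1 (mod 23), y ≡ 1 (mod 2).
M = 3 × 23 × 2 = 138. M₁ = 46, y₁ ≡ 1 (mod 3). M₂ = 6, y₂ ≡ 4 (mod 23). M₃ = 69, y₃ ≡ 1 (mod 2). y = 2×46×1 + 1×6×4 + 1×69×1 ≡ 47 (mod 138)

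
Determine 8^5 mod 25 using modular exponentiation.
By repeated squaring (mod 25): 8^{1}≡8, 8^{2}≡14, 8^{4}≡21. Then 8^{5} = 8^{4+1} ≡ 21 × 8 ≡ 18 (mod 25)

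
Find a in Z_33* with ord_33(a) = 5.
4 has order 5 mod 33 since 4^{5} ≡ 1 mod 33 and no smaller power works.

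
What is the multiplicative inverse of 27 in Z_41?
Since 41 is prime, by Fermat 27^(-1) ≡ 27^{39} ≡ 38 (mod 41). Verify: 27 × 38 = 1026 ≡ 1 (mod 41)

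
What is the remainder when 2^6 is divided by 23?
By repeated squaring (mod 23): 2^{1}≡2, 2^{2}≡4, 2^{4}≡16. Then 2^{6} = 2^{4+2} ≡ 16 × 4 ≡ 18 (mod 23)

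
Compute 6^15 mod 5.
Using Fermat: 6^{4} ≡ 1 (mod 5). 15 ≡ 3 (mod 4). So 6^{15} ≡ 6^{3} ≡ 1 (mod 5)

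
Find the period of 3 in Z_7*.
Powers of 3 mod 7: 3^1≡3, 3^2≡2, 3^3≡6, 3^4≡4, 3^5≡5, 3^6≡1. Order = 6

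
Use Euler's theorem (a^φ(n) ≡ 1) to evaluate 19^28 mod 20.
By Euler: 19^{8} ≡ 1 mod 20 since gcd(19, 20) = 1. 28 = 3×8 + 4. So 19^{28} ≡ 19^{4} ≡ 1 mod 20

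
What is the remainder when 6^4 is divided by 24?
6^{4} = 1296 ≡ 0 mod 24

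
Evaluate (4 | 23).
(4/23) = 4^{11} mod 23 = 1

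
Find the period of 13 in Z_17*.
Powers of 13 mod 17: 13^1≡13, 13^2≡16, 13^3≡4, 13^4≡1. Order = 4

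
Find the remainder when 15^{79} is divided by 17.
By Fermat: 15^{16} ≡ 1 mod 17. 79 = 4×16 + 15. So 15^{79} ≡ 15^{15} ≡ 8 mod 17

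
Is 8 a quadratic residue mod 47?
By Euler's criterion: 8^{23} ≡ 1 (mod 47). Since this equals 1, 8 is a QR.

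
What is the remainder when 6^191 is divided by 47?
Using Fermat: 6^{46} ≡ 1 mod 47. 191 ≡ 7 mod 46. So 6^{191} ≡ 6^{7} ≡ 4 mod 47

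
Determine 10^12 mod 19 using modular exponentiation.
By repeated squaring mod 19: 10^{1}≡10, 10^{2}≡5, 10^{4}≡6, 10^{8}≡17. Then 10^{12} = 10^{8+4} ≡ 17 × 6 ≡ 7 mod 19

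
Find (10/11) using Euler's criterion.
(10/11) = 10^{5} mod 11 = -1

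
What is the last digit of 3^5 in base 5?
Using Fermat: 3^{4} ≡ 1 mod 5. 5 ≡ 1 mod 4. So 3^{5} ≡ 3^{1} ≡ 3 mod 5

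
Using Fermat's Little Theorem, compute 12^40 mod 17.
By Fermat: 12^{16} ≡ 1 mod 17. 40 = 2×16 + 8. So 12^{40} ≡ 12^{8} ≡ 16 mod 17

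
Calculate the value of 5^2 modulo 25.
5^{2} = 25 ≡ 0 (mod 25)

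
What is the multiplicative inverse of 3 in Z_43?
Since 43 is prime, by Fermat 3^(-1) ≡ 3^{41} ≡ 29 (mod 43). Verify: 3 × 29 = 87 ≡ 1 (mod 43)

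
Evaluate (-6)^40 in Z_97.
By repeated squaring mod 97: (-6)^{1}≡91, (-6)^{2}≡36, (-6)^{4}≡35, (-6)^{8}≡61, (-6)^{16}≡35, (-6)^{32}≡61. Then (-6)^{40} = (-6)^{32+8} ≡ 61 × 61 ≡ 35 mod 97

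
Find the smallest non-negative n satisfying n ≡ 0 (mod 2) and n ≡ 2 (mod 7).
M = 2 × 7 = 14. M₁ = 7, y₁ ≡ 1 (mod 2). M₂ = 2, y₂ ≡ 4 (mod 7). n = 0×7×1 + 2×2×4 ≡ 2 (mod 14)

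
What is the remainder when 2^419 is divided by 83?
Using Fermat: 2^{82} ≡ 1 mod 83. 419 ≡ 9 mod 82. So 2^{419} ≡ 2^{9} ≡ 14 mod 83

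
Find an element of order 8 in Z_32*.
3 has order 8 mod 32 since 3^{8} ≡ 1 mod 32 and no smaller power works.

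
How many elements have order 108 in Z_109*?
Number of primitive roots mod 109 = φ(p-1) = φ(108) = 36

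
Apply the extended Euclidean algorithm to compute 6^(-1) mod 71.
Extended GCD: 6(12) + 71(-1) = 1. So 6^(-1) ≡ 12 (mod 71). Verify: 6 × 12 = 72 ≡ 1 (mod 71)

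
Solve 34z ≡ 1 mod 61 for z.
Since 61 is prime, by Fermat 34^(-1) ≡ 34^{59} ≡ 9 mod 61. Verify: 34 × 9 = 306 ≡ 1 mod 61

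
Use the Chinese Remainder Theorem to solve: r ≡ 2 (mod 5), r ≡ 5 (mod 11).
M = 5 × 11 = 55. M₁ = 11, y₁ ≡ 1 (mod 5). M₂ = 5, y₂ ≡ 9 (mod 11). r = 2×11×1 + 5×5×9 ≡ 27 (mod 55)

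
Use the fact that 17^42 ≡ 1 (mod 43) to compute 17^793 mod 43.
By Fermat: 17^{42} ≡ 1 (mod 43). 793 ≡ 37 (mod 42). So 17^{793} ≡ 17^{37} ≡ 14 (mod 43)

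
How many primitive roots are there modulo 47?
A prime p has φ(p-1) primitive roots; here φ(46) = 22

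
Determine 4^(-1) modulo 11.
Since 11 is prime, by Fermat 4^(-1) ≡ 4^{9} ≡ 3 (mod 11). Verify: 4 × 3 = 12 ≡ 1 (mod 11)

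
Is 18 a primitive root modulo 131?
18^{26} ≡ 1 (mod 131) and 26 < 130, so ord_131(18) = 26 ≠ 130 and 18 is not a primitive root.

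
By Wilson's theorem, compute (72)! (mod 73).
By Wilson's theorem, (72)! ≡ -1 ≡ 72 (mod 73)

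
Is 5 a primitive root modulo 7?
ord_7(5) divides 6. For each prime q|6: 5^{3}≡6, 5^{2}≡4, none ≡ 1. So 5 has order 6 and is a primitive root mod 7.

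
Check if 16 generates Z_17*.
16^{2} ≡ 1 (mod 17) and 2 < 16, so ord_17(16) = 2 ≠ 16 and 16 is not a primitive root.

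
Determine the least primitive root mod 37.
g = 2. For each prime q|36: 2^{18}≡36, 2^{12}≡26, none ≡ 1, so ord_37(2) = 36 and 2 is a primitive root.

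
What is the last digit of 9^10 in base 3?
By repeated squaring mod 3: 9^{1}≡0, 9^{2}≡0, 9^{4}≡0, 9^{8}≡0. Then 9^{10} = 9^{8+2} ≡ 0 × 0 ≡ 0 mod 3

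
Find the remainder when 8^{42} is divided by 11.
By Fermat: 8^{10} ≡ 1 (mod 11). 42 = 4×10 + 2. So 8^{42} ≡ 8^{2} ≡ 9 (mod 11)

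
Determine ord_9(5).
Powers of 5 mod 9: 5^1≡5, 5^2≡7, 5^3≡8, 5^4≡4, 5^5≡2, 5^6≡1. ord_9(5) = 6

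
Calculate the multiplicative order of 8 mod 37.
Powers of 8 mod 37: 8^1≡8, 8^2≡27, 8^3≡31, 8^4≡26, 8^5≡23, 8^6≡36, 8^7≡29, 8^8≡10, 8^9≡6, 8^10≡11, 8^11≡14, 8^12≡1. Order = 12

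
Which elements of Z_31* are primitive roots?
There are φ(30) = 8 primitive roots mod 31: {3, 11, 12, 13, 17, 21, 22, 24}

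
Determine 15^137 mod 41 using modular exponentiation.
Using Fermat: 15^{40} ≡ 1 mod 41. 137 ≡ 17 mod 40. So 15^{137} ≡ 15^{17} ≡ 22 mod 41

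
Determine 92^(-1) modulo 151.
Since 151 is prime, by Fermat 92^(-1) ≡ 92^{149} ≡ 87 mod 151. Verify: 92 × 87 = 8004 ≡ 1 mod 151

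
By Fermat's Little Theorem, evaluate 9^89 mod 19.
By Fermat: 9^{18} ≡ 1 mod 19. 89 = 4×18 + 17. So 9^{89} ≡ 9^{17} ≡ 17 mod 19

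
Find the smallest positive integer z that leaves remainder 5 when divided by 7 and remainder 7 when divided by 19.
M = 7 × 19 = 133. M₁ = 19, y₁ ≡ 3 (mod 7). M₂ = 7, y₂ ≡ 11 (mod 19). z = 5×19×3 + 7×7×11 ≡ 26 (mod 133)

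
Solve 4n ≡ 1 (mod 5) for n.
Since 5 is prime, by Fermat 4^(-1) ≡ 4^{3} ≡ 4 (mod 5). Verify: 4 × 4 = 16 ≡ 1 (mod 5)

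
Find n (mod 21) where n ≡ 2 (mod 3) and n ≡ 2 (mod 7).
M = 3 × 7 = 21. M₁ = 7, y₁ ≡ 1 (mod 3). M₂ = 3, y₂ ≡ 5 (mod 7). n = 2×7×1 + 2×3×5 ≡ 2 (mod 21)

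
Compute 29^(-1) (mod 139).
Since 139 is prime, by Fermat 29^(-1) ≡ 29^{137} ≡ 24 (mod 139). Verify: 29 × 24 = 696 ≡ 1 (mod 139)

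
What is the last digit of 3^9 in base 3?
By repeated squaring (mod 3): 3^{1}≡0, 3^{2}≡0, 3^{4}≡0, 3^{8}≡0. Then 3^{9} = 3^{8+1} ≡ 0 × 0 ≡ 0 (mod 3)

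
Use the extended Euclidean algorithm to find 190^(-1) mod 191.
Extended GCD: 190(-1) + 191(1) = 1. So 190^(-1) ≡ -1 ≡ 190 mod 191. Verify: 190 × 190 = 36100 ≡ 1 mod 191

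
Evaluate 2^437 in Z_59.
Using Fermat: 2^{58} ≡ 1 mod 59. 437 ≡ 31 mod 58. So 2^{437} ≡ 2^{31} ≡ 55 mod 59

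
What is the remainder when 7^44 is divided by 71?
By repeated squaring (mod 71): 7^{1}≡7, 7^{2}≡49, 7^{4}≡58, 7^{8}≡27, 7^{16}≡19, 7^{32}≡6. Then 7^{44} = 7^{32+8+4} ≡ 6 × 27 × 58 ≡ 24 (mod 71)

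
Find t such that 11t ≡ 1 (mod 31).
Since 31 is prime, by Fermat 11^(-1) ≡ 11^{29} ≡ 17 (mod 31). Verify: 11 × 17 = 187 ≡ 1 (mod 31)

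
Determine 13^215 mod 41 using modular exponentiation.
Using Fermat: 13^{40} ≡ 1 (mod 41). 215 ≡ 15 (mod 40). So 13^{215} ≡ 13^{15} ≡ 14 (mod 41)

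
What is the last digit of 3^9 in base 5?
Using Fermat: 3^{4} ≡ 1 (mod 5). 9 ≡ 1 (mod 4). So 3^{9} ≡ 3^{1} ≡ 3 (mod 5)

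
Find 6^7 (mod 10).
By repeated squaring (mod 10): 6^{1}≡6, 6^{2}≡6, 6^{4}≡6. Then 6^{7} = 6^{4+2+1} ≡ 6 × 6 × 6 ≡ 6 (mod 10)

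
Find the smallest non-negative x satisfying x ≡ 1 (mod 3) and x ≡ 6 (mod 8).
M = 3 × 8 = 24. M₁ = 8, y₁ ≡ 2 (mod 3). M₂ = 3, y₂ ≡ 3 (mod 8). x = 1×8×2 + 6×3×3 ≡ 22 (mod 24)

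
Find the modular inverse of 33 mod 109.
Since 109 is prime, by Fermat 33^(-1) ≡ 33^{107} ≡ 76 mod 109. Verify: 33 × 76 = 2508 ≡ 1 mod 109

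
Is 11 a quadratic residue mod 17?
By Euler's criterion: 11^{8} ≡ 16 (mod 17). Since this equals -1 (≡ 16), 11 is not a QR.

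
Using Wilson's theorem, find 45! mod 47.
(46)! = (45)! × (46) ≡ -1 (mod 47). So (45)! ≡ -1 × (46)^(-1) ≡ (-1)×(-1) = 1 (mod 47)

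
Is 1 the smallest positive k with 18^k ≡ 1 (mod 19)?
Powers of 18 mod 19: 18^1≡18, 18^2≡1. 18^1≡18≢1, so ord ≠ 1. No, the actual order is 2.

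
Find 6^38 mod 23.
Using Fermat: 6^{22} ≡ 1 mod 23. 38 ≡ 16 mod 22. So 6^{38} ≡ 6^{16} ≡ 2 mod 23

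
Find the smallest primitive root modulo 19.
g = 2. Powers: [2, 4, 8, 16, 13, 7, 14, 9, 18, ...] generates all 18 non-zero residues.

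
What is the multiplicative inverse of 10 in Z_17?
Since 17 is prime, by Fermat 10^(-1) ≡ 10^{15} ≡ 12 mod 17. Verify: 10 × 12 = 120 ≡ 1 mod 17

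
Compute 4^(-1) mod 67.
Since 67 is prime, by Fermat 4^(-1) ≡ 4^{65} ≡ 17 mod 67. Verify: 4 × 17 = 68 ≡ 1 mod 67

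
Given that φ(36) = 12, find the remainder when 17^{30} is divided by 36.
By Euler: 17^{12} ≡ 1 mod 36 since gcd(17, 36) = 1. 30 = 2×12 + 6. So 17^{30} ≡ 17^{6} ≡ 1 mod 36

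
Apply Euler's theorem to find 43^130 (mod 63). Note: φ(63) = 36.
By Euler: 43^{36} ≡ 1 (mod 63) since gcd(43, 63) = 1. 130 = 3×36 + 22. So 43^{130} ≡ 43^{22} ≡ 43 (mod 63)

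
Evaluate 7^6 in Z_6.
By repeated squaring (mod 6): 7^{1}≡1, 7^{2}≡1, 7^{4}≡1. Then 7^{6} = 7^{4+2} ≡ 1 × 1 ≡ 1 (mod 6)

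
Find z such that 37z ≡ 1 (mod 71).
Since 71 is prime, by Fermat 37^(-1) ≡ 37^{69} ≡ 48 (mod 71). Verify: 37 × 48 = 1776 ≡ 1 (mod 71)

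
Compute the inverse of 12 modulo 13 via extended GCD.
Extended GCD: 12(-1) + 13(1) = 1. So 12^(-1) ≡ -1 ≡ 12 mod 13. Verify: 12 × 12 = 144 ≡ 1 mod 13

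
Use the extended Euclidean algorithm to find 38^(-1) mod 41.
Extended GCD: 38(-14) + 41(13) = 1. So 38^(-1) ≡ -14 ≡ 27 mod 41. Verify: 38 × 27 = 1026 ≡ 1 mod 41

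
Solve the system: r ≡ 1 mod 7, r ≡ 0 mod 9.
M = 7 × 9 = 63. M₁ = 9, y₁ ≡ 4 mod 7. M₂ = 7, y₂ ≡ 4 mod 9. r = 1×9×4 + 0×7×4 ≡ 36 mod 63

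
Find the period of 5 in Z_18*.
Powers of 5 mod 18: 5^1≡5, 5^2≡7, 5^3≡17, 5^4≡13, 5^5≡11, 5^6≡1. Order = 6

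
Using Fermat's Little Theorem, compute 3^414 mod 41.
By Fermat: 3^{40} ≡ 1 (mod 41). 414 ≡ 14 (mod 40). So 3^{414} ≡ 3^{14} ≡ 32 (mod 41)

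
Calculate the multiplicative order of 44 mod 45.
Powers of 44 mod 45: 44^1≡44, 44^2≡1. ord_45(44) = 2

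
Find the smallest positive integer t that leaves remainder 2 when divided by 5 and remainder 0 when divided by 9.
M = 5 × 9 = 45. M₁ = 9, y₁ ≡ 4 (mod 5). M₂ = 5, y₂ ≡ 2 (mod 9). t = 2×9×4 + 0×5×2 ≡ 27 (mod 45)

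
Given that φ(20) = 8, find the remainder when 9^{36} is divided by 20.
By Euler: 9^{8} ≡ 1 mod 20 since gcd(9, 20) = 1. 36 = 4×8 + 4. So 9^{36} ≡ 9^{4} ≡ 1 mod 20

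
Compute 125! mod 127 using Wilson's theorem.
(126)! = (125)! × (126) ≡ -1 mod 127. So (125)! ≡ -1 × (126)^(-1) ≡ (-1)×(-1) = 1 mod 127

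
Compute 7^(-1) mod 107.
Since 107 is prime, by Fermat 7^(-1) ≡ 7^{105} ≡ 46 mod 107. Verify: 7 × 46 = 322 ≡ 1 mod 107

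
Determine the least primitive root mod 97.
g = 5. For each prime q|96: 5^{48}≡96, 5^{32}≡35, none ≡ 1, so ord_97(5) = 96 and 5 is a primitive root.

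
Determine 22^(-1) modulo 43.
Since 43 is prime, by Fermat 22^(-1) ≡ 22^{41} ≡ 2 (mod 43). Verify: 22 × 2 = 44 ≡ 1 (mod 43)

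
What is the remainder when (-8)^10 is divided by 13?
By repeated squaring (mod 13): (-8)^{1}≡5, (-8)^{2}≡12, (-8)^{4}≡1, (-8)^{8}≡1. Then (-8)^{10} = (-8)^{8+2} ≡ 1 × 12 ≡ 12 (mod 13)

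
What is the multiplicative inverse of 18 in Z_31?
Since 31 is prime, by Fermat 18^(-1) ≡ 18^{29} ≡ 19 (mod 31). Verify: 18 × 19 = 342 ≡ 1 (mod 31)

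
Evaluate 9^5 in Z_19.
By repeated squaring (mod 19): 9^{1}≡9, 9^{2}≡5, 9^{4}≡6. Then 9^{5} = 9^{4+1} ≡ 6 × 9 ≡ 16 (mod 19)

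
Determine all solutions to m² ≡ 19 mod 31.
The square roots of 19 mod 31 are 9 and 22. Verify: 9² = 81 ≡ 19 mod 31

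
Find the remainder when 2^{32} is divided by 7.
By Fermat: 2^{6} ≡ 1 mod 7. 32 = 5×6 + 2. So 2^{32} ≡ 2^{2} ≡ 4 mod 7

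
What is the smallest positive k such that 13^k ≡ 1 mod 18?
Powers of 13 mod 18: 13^1≡13, 13^2≡7, 13^3≡1. So the order of 13 is 3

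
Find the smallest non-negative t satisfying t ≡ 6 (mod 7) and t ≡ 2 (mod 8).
M = 7 × 8 = 56. M₁ = 8, y₁ ≡ 1 (mod 7). M₂ = 7, y₂ ≡ 7 (mod 8). t = 6×8×1 + 2×7×7 ≡ 34 (mod 56)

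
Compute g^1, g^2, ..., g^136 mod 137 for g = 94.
94^1, 94^2, ..., 94^{136} mod 137: [94, 68, 90, 103, 92, 17, 91, 60, 23, 107, 57, 15, 40, 61, 117, 38, 10, 118, 132, 78, 71, 98, 33, 88, 52, 93, 111, 22, 13, 126, 62, 74, 106, 100, 84, 87, 95, 25, 21, 56, 58, 109, 108, 14, 83, 130, 27, 72, 55, 101, 41, 18, 48, 128, 113, 73, 12, 32, 131, 121, 3, 8, 67, 133, 35, 2, 51, 136, 43, 69, 47, 34, 45, 120, 46, 77, 114, 30, 80, 122, 97, 76, 20, 99, 127, 19, 5, 59, 66, 39, 104, 49, 85, 44, 26, 115, 124, 11, 75, 63, 31, 37, 53, 50, 42, 112, 116, 81, 79, 28, 29, 123, 54, 7, 110, 65, 82, 36, 96, 119, 89, 9, 24, 64, 125, 105, 6, 16, 134, 129, 70, 4, 102, 135, 86, 1]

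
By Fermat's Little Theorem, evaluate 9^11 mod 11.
By Fermat: 9^{10} ≡ 1 mod 11. So 9^{11} = 9^{10} · 9^{1} ≡ 9^{1} ≡ 9 mod 11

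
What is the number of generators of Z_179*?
There are φ(179-1) = φ(178) = 88 primitive roots modulo 179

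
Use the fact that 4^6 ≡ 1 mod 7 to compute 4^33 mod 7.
By Fermat: 4^{6} ≡ 1 mod 7. 33 = 5×6 + 3. So 4^{33} ≡ 4^{3} ≡ 1 mod 7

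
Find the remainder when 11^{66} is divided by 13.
By Fermat: 11^{12} ≡ 1 (mod 13). 66 = 5×12 + 6. So 11^{66} ≡ 11^{6} ≡ 12 (mod 13)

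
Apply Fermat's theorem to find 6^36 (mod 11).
By Fermat: 6^{10} ≡ 1 (mod 11). 36 = 3×10 + 6. So 6^{36} ≡ 6^{6} ≡ 5 (mod 11)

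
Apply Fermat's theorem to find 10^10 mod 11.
By Fermat's Little Theorem, 10^{10} ≡ 1 mod 11 since 11 is prime and gcd(10, 11) = 1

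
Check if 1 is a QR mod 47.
By Euler's criterion: 1^{23} ≡ 1 mod 47. Since this equals 1, 1 is a QR.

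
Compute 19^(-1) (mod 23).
Since 23 is prime, by Fermat 19^(-1) ≡ 19^{21} ≡ 17 (mod 23). Verify: 19 × 17 = 323 ≡ 1 (mod 23)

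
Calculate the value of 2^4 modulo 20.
2^{4} = 16 ≡ 16 (mod 20)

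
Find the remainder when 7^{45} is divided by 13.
By Fermat: 7^{12} ≡ 1 (mod 13). 45 = 3×12 + 9. So 7^{45} ≡ 7^{9} ≡ 8 (mod 13)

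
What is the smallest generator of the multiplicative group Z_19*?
g = 2. For each prime q|18: 2^{9}≡18, 2^{6}≡7, none ≡ 1, so ord_19(2) = 18 and 2 is a primitive root.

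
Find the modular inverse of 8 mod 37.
Since 37 is prime, by Fermat 8^(-1) ≡ 8^{35} ≡ 14 mod 37. Verify: 8 × 14 = 112 ≡ 1 mod 37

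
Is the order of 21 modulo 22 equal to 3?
Powers of 21 mod 22: 21^1≡21, 21^2≡1. Already 21^2≡1, so the order is 2 < 3. No, the actual order is 2.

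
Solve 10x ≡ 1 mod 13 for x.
Since 13 is prime, by Fermat 10^(-1) ≡ 10^{11} ≡ 4 mod 13. Verify: 10 × 4 = 40 ≡ 1 mod 13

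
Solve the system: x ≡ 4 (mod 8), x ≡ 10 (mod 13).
M = 8 × 13 = 104. M₁ = 13, y₁ ≡ 5 (mod 8). M₂ = 8, y₂ ≡ 5 (mod 13). x = 4×13×5 + 10×8×5 ≡ 36 (mod 104)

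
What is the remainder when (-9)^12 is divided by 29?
By repeated squaring (mod 29): (-9)^{1}≡20, (-9)^{2}≡23, (-9)^{4}≡7, (-9)^{8}≡20. Then (-9)^{12} = (-9)^{8+4} ≡ 20 × 7 ≡ 24 (mod 29)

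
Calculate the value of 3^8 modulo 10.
By repeated squaring (mod 10): 3^{1}≡3, 3^{2}≡9, 3^{4}≡1, 3^{8}≡1. So 3^{8} ≡ 1 (mod 10)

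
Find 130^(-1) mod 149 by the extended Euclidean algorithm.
Extended GCD: 130(47) + 149(-41) = 1. So 130^(-1) ≡ 47 mod 149. Verify: 130 × 47 = 6110 ≡ 1 mod 149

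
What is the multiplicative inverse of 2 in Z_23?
Since 23 is prime, by Fermat 2^(-1) ≡ 2^{21} ≡ 12 mod 23. Verify: 2 × 12 = 24 ≡ 1 mod 23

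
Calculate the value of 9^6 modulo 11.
By repeated squaring mod 11: 9^{1}≡9, 9^{2}≡4, 9^{4}≡5. Then 9^{6} = 9^{4+2} ≡ 5 × 4 ≡ 9 mod 11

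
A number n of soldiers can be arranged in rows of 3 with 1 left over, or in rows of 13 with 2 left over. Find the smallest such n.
M = 3 × 13 = 39. M₁ = 13, y₁ ≡ 1 mod 3. M₂ = 3, y₂ ≡ 9 mod 13. n = 1×13×1 + 2×3×9 ≡ 28 mod 39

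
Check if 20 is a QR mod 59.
By Euler's criterion: 20^{29} ≡ 1 (mod 59). Since this equals 1, 20 is a QR.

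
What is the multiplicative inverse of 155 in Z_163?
Since 163 is prime, by Fermat 155^(-1) ≡ 155^{161} ≡ 61 (mod 163). Verify: 155 × 61 = 9455 ≡ 1 (mod 163)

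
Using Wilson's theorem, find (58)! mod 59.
By Wilson's theorem, (58)! ≡ -1 ≡ 58 mod 59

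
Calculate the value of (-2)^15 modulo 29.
By repeated squaring (mod 29): (-2)^{1}≡27, (-2)^{2}≡4, (-2)^{4}≡16, (-2)^{8}≡24. Then (-2)^{15} = (-2)^{8+4+2+1} ≡ 24 × 16 × 4 × 27 ≡ 2 (mod 29)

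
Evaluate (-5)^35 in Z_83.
By repeated squaring (mod 83): (-5)^{1}≡78, (-5)^{2}≡25, (-5)^{4}≡44, (-5)^{8}≡27, (-5)^{16}≡65, (-5)^{32}≡75. Then (-5)^{35} = (-5)^{32+2+1} ≡ 75 × 25 × 78 ≡ 4 (mod 83)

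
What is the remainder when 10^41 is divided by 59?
By repeated squaring mod 59: 10^{1}≡10, 10^{2}≡41, 10^{4}≡29, 10^{8}≡15, 10^{16}≡48, 10^{32}≡3. Then 10^{41} = 10^{32+8+1} ≡ 3 × 15 × 10 ≡ 37 mod 59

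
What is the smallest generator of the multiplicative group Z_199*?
g = 3. For each prime q|198: 3^{99}≡198, 3^{66}≡106, 3^{18}≡125, none ≡ 1, so ord_199(3) = 198 and 3 is a primitive root.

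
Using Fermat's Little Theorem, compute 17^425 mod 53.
By Fermat: 17^{52} ≡ 1 mod 53. 425 ≡ 9 mod 52. So 17^{425} ≡ 17^{9} ≡ 38 mod 53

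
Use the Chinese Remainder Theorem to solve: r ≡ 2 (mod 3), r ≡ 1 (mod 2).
M = 3 × 2 = 6. M₁ = 2, y₁ ≡ 2 (mod 3). M₂ = 3, y₂ ≡ 1 (mod 2). r = 2×2×2 + 1×3×1 ≡ 5 (mod 6)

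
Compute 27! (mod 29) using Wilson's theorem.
(28)! = (27)! × (28) ≡ -1 (mod 29). So (27)! ≡ -1 × (28)^(-1) ≡ (-1)×(-1) = 1 (mod 29)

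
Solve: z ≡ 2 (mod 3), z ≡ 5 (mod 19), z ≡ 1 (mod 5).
M = 3 × 19 × 5 = 285. M₁ = 95, y₁ ≡ 2 (mod 3). M₂ = 15, y₂ ≡ 14 (mod 19). M₃ = 57, y₃ ≡ 3 (mod 5). z = 2×95×2 + 5×15×14 + 1×57×3 ≡ 176 (mod 285)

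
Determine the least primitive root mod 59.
g = 2. Powers: [2, 4, 8, 16, 32, 5, 10, 20, 40, 21, ...] generates all 58 non-zero residues.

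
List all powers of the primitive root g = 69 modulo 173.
69^1, 69^2, ..., 69^{172} mod 173: [69, 90, 155, 142, 110, 151, 39, 96, 50, 163, 2, 138, 7, 137, 111, 47, 129, 78, 19, 100, 153, 4, 103, 14, 101, 49, 94, 85, 156, 38, 27, 133, 8, 33, 28, 29, 98, 15, 170, 139, 76, 54, 93, 16, 66, 56, 58, 23, 30, 167, 105, 152, 108, 13, 32, 132, 112, 116, 46, 60, 161, 37, 131, 43, 26, 64, 91, 51, 59, 92, 120, 149, 74, 89, 86, 52, 128, 9, 102, 118, 11, 67, 125, 148, 5, 172, 104, 83, 18, 31, 63, 22, 134, 77, 123, 10, 171, 35, 166, 36, 62, 126, 44, 95, 154, 73, 20, 169, 70, 159, 72, 124, 79, 88, 17, 135, 146, 40, 165, 140, 145, 144, 75, 158, 3, 34, 97, 119, 80, 157, 107, 117, 115, 150, 143, 6, 68, 21, 65, 160, 141, 41, 61, 57, 127, 113, 12, 136, 42, 130, 147, 109, 82, 122, 114, 81, 53, 24, 99, 84, 87, 121, 45, 164, 71, 55, 162, 106, 48, 25, 168, 1]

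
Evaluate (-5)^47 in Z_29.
Using Fermat: (-5)^{28} ≡ 1 mod 29. 47 ≡ 19 mod 28. So (-5)^{47} ≡ (-5)^{19} ≡ 7 mod 29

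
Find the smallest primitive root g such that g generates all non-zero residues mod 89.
g = 3. For each prime q|88: 3^{44}≡88, 3^{8}≡64, none ≡ 1, so ord_89(3) = 88 and 3 is a primitive root.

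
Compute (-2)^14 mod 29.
By repeated squaring (mod 29): (-2)^{1}≡27, (-2)^{2}≡4, (-2)^{4}≡16, (-2)^{8}≡24. Then (-2)^{14} = (-2)^{8+4+2} ≡ 24 × 16 × 4 ≡ 28 (mod 29)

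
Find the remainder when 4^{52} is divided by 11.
By Fermat: 4^{10} ≡ 1 mod 11. 52 = 5×10 + 2. So 4^{52} ≡ 4^{2} ≡ 5 mod 11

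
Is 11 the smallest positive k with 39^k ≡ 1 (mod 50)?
Powers of 39 mod 50: 39^1≡39, 39^2≡21, 39^3≡19, 39^4≡41, 39^5≡49, 39^6≡11, 39^7≡29, 39^8≡31, 39^9≡9, 39^10≡1. Already 39^10≡1, so the order is 10 < 11. No, the actual order is 10.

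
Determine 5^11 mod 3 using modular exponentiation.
Using Fermat: 5^{2} ≡ 1 mod 3. 11 ≡ 1 mod 2. So 5^{11} ≡ 5^{1} ≡ 2 mod 3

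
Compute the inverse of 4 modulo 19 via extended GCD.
Extended GCD: 4(5) + 19(-1) = 1. So 4^(-1) ≡ 5 mod 19. Verify: 4 × 5 = 20 ≡ 1 mod 19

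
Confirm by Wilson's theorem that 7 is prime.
(6)! mod 7 = 6. Since this equals -1 (mod 7), Wilson confirms 7 is prime.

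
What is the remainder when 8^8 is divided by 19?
By repeated squaring mod 19: 8^{1}≡8, 8^{2}≡7, 8^{4}≡11, 8^{8}≡7. So 8^{8} ≡ 7 mod 19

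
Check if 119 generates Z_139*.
ord_139(119) divides 138. For each prime q|138: 119^{69}≡138, 119^{46}≡96, 119^{6}≡91, none ≡ 1. So 119 has order 138 and is a primitive root mod 139.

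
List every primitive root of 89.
There are φ(88) = 40 primitive roots mod 89: {3, 6, 7, 13, 14, 15, 19, 23, 24, 26, 27, 28, 29, 30, 31, 33, 35, 38, 41, 43, 46, 48, 51, 54, 56, 58, 59, 60, 61, 62, 63, 65, 66, 70, 74, 75, 76, 82, 83, 86}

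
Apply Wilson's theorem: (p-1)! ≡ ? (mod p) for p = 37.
By Wilson's theorem, (36)! ≡ -1 ≡ 36 (mod 37)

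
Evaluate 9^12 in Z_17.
By repeated squaring mod 17: 9^{1}≡9, 9^{2}≡13, 9^{4}≡16, 9^{8}≡1. Then 9^{12} = 9^{8+4} ≡ 1 × 16 ≡ 16 mod 17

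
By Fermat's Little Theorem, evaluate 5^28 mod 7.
By Fermat: 5^{6} ≡ 1 (mod 7). 28 = 4×6 + 4. So 5^{28} ≡ 5^{4} ≡ 2 (mod 7)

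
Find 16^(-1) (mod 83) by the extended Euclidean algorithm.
Extended GCD: 16(26) + 83(-5) = 1. So 16^(-1) ≡ 26 (mod 83). Verify: 16 × 26 = 416 ≡ 1 (mod 83)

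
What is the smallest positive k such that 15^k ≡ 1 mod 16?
Powers of 15 mod 16: 15^1≡15, 15^2≡1. ord_16(15) = 2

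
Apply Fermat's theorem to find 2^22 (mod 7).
By Fermat: 2^{6} ≡ 1 (mod 7). 22 = 3×6 + 4. So 2^{22} ≡ 2^{4} ≡ 2 (mod 7)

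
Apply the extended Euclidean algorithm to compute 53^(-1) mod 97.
Extended GCD: 53(11) + 97(-6) = 1. So 53^(-1) ≡ 11 mod 97. Verify: 53 × 11 = 583 ≡ 1 mod 97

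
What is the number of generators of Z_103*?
There are φ(103-1) = φ(102) = 32 primitive roots modulo 103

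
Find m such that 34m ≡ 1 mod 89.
Since 89 is prime, by Fermat 34^(-1) ≡ 34^{87} ≡ 55 mod 89. Verify: 34 × 55 = 1870 ≡ 1 mod 89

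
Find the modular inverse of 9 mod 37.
Since 37 is prime, by Fermat 9^(-1) ≡ 9^{35} ≡ 33 mod 37. Verify: 9 × 33 = 297 ≡ 1 mod 37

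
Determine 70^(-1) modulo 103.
Since 103 is prime, by Fermat 70^(-1) ≡ 70^{101} ≡ 78 (mod 103). Verify: 70 × 78 = 5460 ≡ 1 (mod 103)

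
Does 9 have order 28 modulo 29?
9^{14} ≡ 1 mod 29 and 14 < 28, so ord_29(9) = 14 ≠ 28 and 9 is not a primitive root.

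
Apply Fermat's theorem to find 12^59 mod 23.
By Fermat: 12^{22} ≡ 1 mod 23. 59 = 2×22 + 15. So 12^{59} ≡ 12^{15} ≡ 13 mod 23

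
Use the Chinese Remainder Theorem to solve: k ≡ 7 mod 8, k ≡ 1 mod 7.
M = 8 × 7 = 56. M₁ = 7, y₁ ≡ 7 mod 8. M₂ = 8, y₂ ≡ 1 mod 7. k = 7×7×7 + 1×8×1 ≡ 15 mod 56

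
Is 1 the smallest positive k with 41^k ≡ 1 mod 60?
Powers of 41 mod 60: 41^1≡41, 41^2≡1. 41^1≡41≢1, so ord ≠ 1. No, the actual order is 2.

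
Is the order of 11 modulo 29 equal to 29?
Powers of 11 mod 29: 11^1≡11, 11^2≡5, 11^3≡26, 11^4≡25, 11^5≡14, 11^6≡9, 11^7≡12, 11^8≡16, 11^9≡2, 11^10≡22, 11^11≡10, 11^12≡23, 11^13≡21, 11^14≡28, 11^15≡18, 11^16≡24, 11^17≡3, 11^18≡4, 11^19≡15, 11^20≡20, 11^21≡17, 11^22≡13, 11^23≡27, 11^24≡7, 11^25≡19, 11^26≡6, 11^27≡8, 11^28≡1. Already 11^28≡1, so the order is 28 < 29. No, the actual order is 28.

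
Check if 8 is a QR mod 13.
By Euler's criterion: 8^{6} ≡ 12 mod 13. Since this equals -1 (≡ 12), 8 is not a QR.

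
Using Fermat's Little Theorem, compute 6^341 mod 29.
By Fermat: 6^{28} ≡ 1 mod 29. 341 ≡ 5 mod 28. So 6^{341} ≡ 6^{5} ≡ 4 mod 29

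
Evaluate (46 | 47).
(46/47) = 46^{23} mod 47 = -1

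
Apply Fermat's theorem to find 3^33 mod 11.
By Fermat: 3^{10} ≡ 1 mod 11. 33 = 3×10 + 3. So 3^{33} ≡ 3^{3} ≡ 5 mod 11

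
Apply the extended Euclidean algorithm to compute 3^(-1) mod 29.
Extended GCD: 3(10) + 29(-1) = 1. So 3^(-1) ≡ 10 (mod 29). Verify: 3 × 10 = 30 ≡ 1 (mod 29)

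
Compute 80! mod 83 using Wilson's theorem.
(82)! = (80)! × (81) × (82) ≡ -1 mod 83. So (80)! ≡ -1 × [(82)(81)]^(-1) ≡ 41 mod 83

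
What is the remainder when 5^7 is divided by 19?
By repeated squaring mod 19: 5^{1}≡5, 5^{2}≡6, 5^{4}≡17. Then 5^{7} = 5^{4+2+1} ≡ 17 × 6 × 5 ≡ 16 mod 19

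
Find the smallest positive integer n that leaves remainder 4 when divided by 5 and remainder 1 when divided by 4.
M = 5 × 4 = 20. M₁ = 4, y₁ ≡ 4 mod 5. M₂ = 5, y₂ ≡ 1 mod 4. n = 4×4×4 + 1×5×1 ≡ 9 mod 20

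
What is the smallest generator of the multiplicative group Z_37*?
g = 2. For each prime q|36: 2^{18}≡36, 2^{12}≡26, none ≡ 1, so ord_37(2) = 36 and 2 is a primitive root.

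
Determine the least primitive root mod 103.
g = 5. For each prime q|102: 5^{51}≡102, 5^{34}≡56, 5^{6}≡72, none ≡ 1, so ord_103(5) = 102 and 5 is a primitive root.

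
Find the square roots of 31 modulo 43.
The square roots of 31 mod 43 are 17 and 26. Verify: 17² = 289 ≡ 31 (mod 43)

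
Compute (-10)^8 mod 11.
By repeated squaring mod 11: (-10)^{1}≡1, (-10)^{2}≡1, (-10)^{4}≡1, (-10)^{8}≡1. So (-10)^{8} ≡ 1 mod 11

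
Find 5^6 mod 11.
By repeated squaring mod 11: 5^{1}≡5, 5^{2}≡3, 5^{4}≡9. Then 5^{6} = 5^{4+2} ≡ 9 × 3 ≡ 5 mod 11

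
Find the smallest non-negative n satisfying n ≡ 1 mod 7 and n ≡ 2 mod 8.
M = 7 × 8 = 56. M₁ = 8, y₁ ≡ 1 mod 7. M₂ = 7, y₂ ≡ 7 mod 8. n = 1×8×1 + 2×7×7 ≡ 50 mod 56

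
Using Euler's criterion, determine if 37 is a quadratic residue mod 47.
By Euler's criterion: 37^{23} ≡ 1 (mod 47). Since this equals 1, 37 is a QR.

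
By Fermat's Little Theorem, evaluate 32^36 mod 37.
By Fermat's Little Theorem, 32^{36} ≡ 1 (mod 37) since 37 is prime and gcd(32, 37) = 1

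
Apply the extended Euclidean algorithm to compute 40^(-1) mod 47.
Extended GCD: 40(20) + 47(-17) = 1. So 40^(-1) ≡ 20 (mod 47). Verify: 40 × 20 = 800 ≡ 1 (mod 47)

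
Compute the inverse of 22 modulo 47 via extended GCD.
Extended GCD: 22(15) + 47(-7) = 1. So 22^(-1) ≡ 15 mod 47. Verify: 22 × 15 = 330 ≡ 1 mod 47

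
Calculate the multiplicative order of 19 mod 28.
Powers of 19 mod 28: 19^1≡19, 19^2≡25, 19^3≡27, 19^4≡9, 19^5≡3, 19^6≡1. Order = 6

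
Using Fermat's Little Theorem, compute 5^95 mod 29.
By Fermat: 5^{28} ≡ 1 (mod 29). 95 = 3×28 + 11. So 5^{95} ≡ 5^{11} ≡ 13 (mod 29)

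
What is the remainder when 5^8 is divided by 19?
By repeated squaring (mod 19): 5^{1}≡5, 5^{2}≡6, 5^{4}≡17, 5^{8}≡4. So 5^{8} ≡ 4 (mod 19)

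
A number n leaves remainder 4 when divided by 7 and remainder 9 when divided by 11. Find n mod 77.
M = 7 × 11 = 77. M₁ = 11, y₁ ≡ 2 mod 7. M₂ = 7, y₂ ≡ 8 mod 11. n = 4×11×2 + 9×7×8 ≡ 53 mod 77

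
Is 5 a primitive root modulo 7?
ord_7(5) divides 6. For each prime q|6: 5^{3}≡6, 5^{2}≡4, none ≡ 1. So 5 has order 6 and is a primitive root mod 7.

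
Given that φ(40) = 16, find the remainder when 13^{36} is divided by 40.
By Euler: 13^{16} ≡ 1 mod 40 since gcd(13, 40) = 1. 36 = 2×16 + 4. So 13^{36} ≡ 13^{4} ≡ 1 mod 40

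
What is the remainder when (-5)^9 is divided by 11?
By repeated squaring mod 11: (-5)^{1}≡6, (-5)^{2}≡3, (-5)^{4}≡9, (-5)^{8}≡4. Then (-5)^{9} = (-5)^{8+1} ≡ 4 × 6 ≡ 2 mod 11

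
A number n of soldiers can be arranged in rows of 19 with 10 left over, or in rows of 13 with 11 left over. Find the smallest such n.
M = 19 × 13 = 247. M₁ = 13, y₁ ≡ 3 (mod 19). M₂ = 19, y₂ ≡ 11 (mod 13). n = 10×13×3 + 11×19×11 ≡ 219 (mod 247)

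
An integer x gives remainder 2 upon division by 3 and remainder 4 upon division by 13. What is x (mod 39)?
M = 3 × 13 = 39. M₁ = 13, y₁ ≡ 1 (mod 3). M₂ = 3, y₂ ≡ 9 (mod 13). x = 2×13×1 + 4×3×9 ≡ 17 (mod 39)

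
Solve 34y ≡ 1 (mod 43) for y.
Since 43 is prime, by Fermat 34^(-1) ≡ 34^{41} ≡ 19 (mod 43). Verify: 34 × 19 = 646 ≡ 1 (mod 43)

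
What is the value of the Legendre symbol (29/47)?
(29/47) = 29^{23} mod 47 = -1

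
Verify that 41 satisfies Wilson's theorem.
(40)! mod 41 = 40. Since this equals -1 (mod 41), Wilson confirms 41 is prime.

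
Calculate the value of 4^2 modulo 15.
4^{2} = 16 ≡ 1 mod 15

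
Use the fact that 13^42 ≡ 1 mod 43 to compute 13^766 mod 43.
By Fermat: 13^{42} ≡ 1 mod 43. 766 ≡ 10 mod 42. So 13^{766} ≡ 13^{10} ≡ 15 mod 43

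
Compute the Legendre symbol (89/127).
(89/127) = 89^{63} mod 127 = -1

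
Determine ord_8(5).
Powers of 5 mod 8: 5^1≡5, 5^2≡1. ord_8(5) = 2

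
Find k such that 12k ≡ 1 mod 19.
Since 19 is prime, by Fermat 12^(-1) ≡ 12^{17} ≡ 8 mod 19. Verify: 12 × 8 = 96 ≡ 1 mod 19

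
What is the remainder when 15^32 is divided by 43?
By repeated squaring (mod 43): 15^{1}≡15, 15^{2}≡10, 15^{4}≡14, 15^{8}≡24, 15^{16}≡17, 15^{32}≡31. So 15^{32} ≡ 31 (mod 43)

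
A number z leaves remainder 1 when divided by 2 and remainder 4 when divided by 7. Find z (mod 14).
M = 2 × 7 = 14. M₁ = 7, y₁ ≡ 1 (mod 2). M₂ = 2, y₂ ≡ 4 (mod 7). z = 1×7×1 + 4×2×4 ≡ 11 (mod 14)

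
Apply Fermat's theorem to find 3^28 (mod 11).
By Fermat: 3^{10} ≡ 1 (mod 11). 28 = 2×10 + 8. So 3^{28} ≡ 3^{8} ≡ 5 (mod 11)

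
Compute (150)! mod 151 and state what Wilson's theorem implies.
(150)! mod 151 = 150. Since this equals -1 (mod 151), Wilson confirms 151 is prime.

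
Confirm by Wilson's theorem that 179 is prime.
(178)! mod 179 = 178. Since this equals -1 mod 179, Wilson confirms 179 is prime.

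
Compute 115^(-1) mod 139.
Since 139 is prime, by Fermat 115^(-1) ≡ 115^{137} ≡ 110 mod 139. Verify: 115 × 110 = 12650 ≡ 1 mod 139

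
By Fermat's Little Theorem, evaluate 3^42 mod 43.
By Fermat's Little Theorem, 3^{42} ≡ 1 mod 43 since 43 is prime and gcd(3, 43) = 1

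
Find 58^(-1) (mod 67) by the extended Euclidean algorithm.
Extended GCD: 58(-15) + 67(13) = 1. So 58^(-1) ≡ -15 ≡ 52 (mod 67). Verify: 58 × 52 = 3016 ≡ 1 (mod 67)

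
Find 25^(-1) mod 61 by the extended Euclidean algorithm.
Extended GCD: 25(22) + 61(-9) = 1. So 25^(-1) ≡ 22 mod 61. Verify: 25 × 22 = 550 ≡ 1 mod 61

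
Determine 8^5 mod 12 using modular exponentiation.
By repeated squaring mod 12: 8^{1}≡8, 8^{2}≡4, 8^{4}≡4. Then 8^{5} = 8^{4+1} ≡ 4 × 8 ≡ 8 mod 12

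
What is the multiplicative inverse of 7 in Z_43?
Since 43 is prime, by Fermat 7^(-1) ≡ 7^{41} ≡ 37 (mod 43). Verify: 7 × 37 = 259 ≡ 1 (mod 43)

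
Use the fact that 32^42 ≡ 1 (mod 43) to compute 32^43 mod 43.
By Fermat: 32^{42} ≡ 1 (mod 43). So 32^{43} = 32^{42} · 32^{1} ≡ 32^{1} ≡ 32 (mod 43)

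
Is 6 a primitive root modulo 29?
6^{14} ≡ 1 mod 29 and 14 < 28, so ord_29(6) = 14 ≠ 28 and 6 is not a primitive root.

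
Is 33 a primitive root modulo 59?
ord_59(33) divides 58. For each prime q|58: 33^{29}≡58, 33^{2}≡27, none ≡ 1. So 33 has order 58 and is a primitive root mod 59.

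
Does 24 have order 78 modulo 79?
24^{6} ≡ 1 mod 79 and 6 < 78, so ord_79(24) = 6 ≠ 78 and 24 is not a primitive root.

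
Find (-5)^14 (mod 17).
By repeated squaring (mod 17): (-5)^{1}≡12, (-5)^{2}≡8, (-5)^{4}≡13, (-5)^{8}≡16. Then (-5)^{14} = (-5)^{8+4+2} ≡ 16 × 13 × 8 ≡ 15 (mod 17)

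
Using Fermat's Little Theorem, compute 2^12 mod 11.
By Fermat: 2^{10} ≡ 1 (mod 11). So 2^{12} = 2^{10} · 2^{2} ≡ 2^{2} ≡ 4 (mod 11)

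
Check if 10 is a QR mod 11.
By Euler's criterion: 10^{5} ≡ 10 mod 11. Since this equals -1 (≡ 10), 10 is not a QR.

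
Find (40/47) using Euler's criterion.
(40/47) = 40^{23} mod 47 = -1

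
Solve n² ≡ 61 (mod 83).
The square roots of 61 mod 83 are 12 and 71. Verify: 12² = 144 ≡ 61 (mod 83)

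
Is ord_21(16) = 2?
Powers of 16 mod 21: 16^1≡16, 16^2≡4, 16^3≡1. 16^2≡4≢1, so ord ≠ 2. No, the actual order is 3.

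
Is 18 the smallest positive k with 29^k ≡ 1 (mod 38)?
Powers of 29 mod 38: 29^1≡29, 29^2≡5, 29^3≡31, 29^4≡25, 29^5≡3, 29^6≡11, 29^7≡15, 29^8≡17, 29^9≡37, 29^10≡9, 29^11≡33, 29^12≡7, 29^13≡13, 29^14≡35, 29^15≡27, 29^16≡23, 29^17≡21, 29^18≡1. First k with 29^k≡1 is k=18. Yes, ord_38(29) = 18.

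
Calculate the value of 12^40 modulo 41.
Using Fermat: 12^{40} ≡ 1 (mod 41). 40 ≡ 0 (mod 40). So 12^{40} ≡ 12^{0} ≡ 1 (mod 41)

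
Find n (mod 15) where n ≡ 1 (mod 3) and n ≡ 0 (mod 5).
M = 3 × 5 = 15. M₁ = 5, y₁ ≡ 2 (mod 3). M₂ = 3, y₂ ≡ 2 (mod 5). n = 1×5×2 + 0×3×2 ≡ 10 (mod 15)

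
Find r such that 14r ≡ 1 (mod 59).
Since 59 is prime, by Fermat 14^(-1) ≡ 14^{57} ≡ 38 (mod 59). Verify: 14 × 38 = 532 ≡ 1 (mod 59)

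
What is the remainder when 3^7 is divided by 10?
By repeated squaring (mod 10): 3^{1}≡3, 3^{2}≡9, 3^{4}≡1. Then 3^{7} = 3^{4+2+1} ≡ 1 × 9 × 3 ≡ 7 (mod 10)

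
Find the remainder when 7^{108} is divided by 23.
By Fermat: 7^{22} ≡ 1 mod 23. 108 = 4×22 + 20. So 7^{108} ≡ 7^{20} ≡ 8 mod 23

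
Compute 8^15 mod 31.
By repeated squaring (mod 31): 8^{1}≡8, 8^{2}≡2, 8^{4}≡4, 8^{8}≡16. Then 8^{15} = 8^{8+4+2+1} ≡ 16 × 4 × 2 × 8 ≡ 1 (mod 31)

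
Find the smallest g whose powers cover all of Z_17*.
g = 3. For each prime q|16: 3^{8}≡16, none ≡ 1, so ord_17(3) = 16 and 3 is a primitive root.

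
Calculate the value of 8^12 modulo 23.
By repeated squaring mod 23: 8^{1}≡8, 8^{2}≡18, 8^{4}≡2, 8^{8}≡4. Then 8^{12} = 8^{8+4} ≡ 4 × 2 ≡ 8 mod 23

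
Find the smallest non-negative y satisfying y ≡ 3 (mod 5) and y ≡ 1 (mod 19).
M = 5 × 19 = 95. M₁ = 19, y₁ ≡ 4 (mod 5). M₂ = 5, y₂ ≡ 4 (mod 19). y = 3×19×4 + 1×5×4 ≡ 58 (mod 95)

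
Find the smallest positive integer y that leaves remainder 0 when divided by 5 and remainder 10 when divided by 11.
M = 5 × 11 = 55. M₁ = 11, y₁ ≡ 1 (mod 5). M₂ = 5, y₂ ≡ 9 (mod 11). y = 0×11×1 + 10×5×9 ≡ 10 (mod 55)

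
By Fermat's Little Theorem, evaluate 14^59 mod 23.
By Fermat: 14^{22} ≡ 1 (mod 23). 59 = 2×22 + 15. So 14^{59} ≡ 14^{15} ≡ 17 (mod 23)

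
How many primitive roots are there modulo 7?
Number of primitive roots mod 7 = φ(p-1) = φ(6) = 2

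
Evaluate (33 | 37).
(33/37) = 33^{18} mod 37 = 1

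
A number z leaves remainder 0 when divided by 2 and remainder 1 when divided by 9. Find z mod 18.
M = 2 × 9 = 18. M₁ = 9, y₁ ≡ 1 mod 2. M₂ = 2, y₂ ≡ 5 mod 9. z = 0×9×1 + 1×2×5 ≡ 10 mod 18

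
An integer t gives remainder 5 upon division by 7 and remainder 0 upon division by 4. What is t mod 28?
M = 7 × 4 = 28. M₁ = 4, y₁ ≡ 2 mod 7. M₂ = 7, y₂ ≡ 3 mod 4. t = 5×4×2 + 0×7×3 ≡ 12 mod 28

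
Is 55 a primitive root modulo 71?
ord_71(55) divides 70. For each prime q|70: 55^{35}≡70, 55^{14}≡25, 55^{10}≡32, none ≡ 1. So 55 has order 70 and is a primitive root mod 71.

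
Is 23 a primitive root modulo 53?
23^{4} ≡ 1 (mod 53) and 4 < 52, so ord_53(23) = 4 ≠ 52 and 23 is not a primitive root.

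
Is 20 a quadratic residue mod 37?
By Euler's criterion: 20^{18} ≡ 36 mod 37. Since this equals -1 (≡ 36), 20 is not a QR.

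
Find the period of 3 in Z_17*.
Powers of 3 mod 17: 3^1≡3, 3^2≡9, 3^3≡10, 3^4≡13, 3^5≡5, 3^6≡15, 3^7≡11, 3^8≡16, 3^9≡14, 3^10≡8, 3^11≡7, 3^12≡4, 3^13≡12, 3^14≡2, 3^15≡6, 3^16≡1. Order = 16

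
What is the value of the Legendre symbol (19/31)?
(19/31) = 19^{15} mod 31 = 1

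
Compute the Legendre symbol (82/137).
(82/137) = 82^{68} mod 137 = -1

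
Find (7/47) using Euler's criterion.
(7/47) = 7^{23} mod 47 = 1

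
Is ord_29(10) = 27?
Powers of 10 mod 29: 10^1≡10, 10^2≡13, 10^3≡14, 10^4≡24, 10^5≡8, 10^6≡22, 10^7≡17, 10^8≡25, 10^9≡18, 10^10≡6, 10^11≡2, 10^12≡20, 10^13≡26, 10^14≡28, 10^15≡19, 10^16≡16, 10^17≡15, 10^18≡5, 10^19≡21, 10^20≡7, 10^21≡12, 10^22≡4, 10^23≡11, 10^24≡23, 10^25≡27, 10^26≡9, 10^27≡3, 10^28≡1. 10^27≡3≢1, so ord ≠ 27. No, the actual order is 28.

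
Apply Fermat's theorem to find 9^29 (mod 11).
By Fermat: 9^{10} ≡ 1 (mod 11). 29 = 2×10 + 9. So 9^{29} ≡ 9^{9} ≡ 5 (mod 11)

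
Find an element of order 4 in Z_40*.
23 has order 4 mod 40 since 23^{4} ≡ 1 mod 40 and no smaller power works.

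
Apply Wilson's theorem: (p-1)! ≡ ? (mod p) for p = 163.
By Wilson's theorem, (162)! ≡ -1 ≡ 162 mod 163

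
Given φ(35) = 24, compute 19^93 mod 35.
By Euler: 19^{24} ≡ 1 mod 35 since gcd(19, 35) = 1. 93 = 3×24 + 21. So 19^{93} ≡ 19^{21} ≡ 34 mod 35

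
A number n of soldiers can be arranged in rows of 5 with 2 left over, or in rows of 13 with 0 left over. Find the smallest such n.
M = 5 × 13 = 65. M₁ = 13, y₁ ≡ 2 (mod 5). M₂ = 5, y₂ ≡ 8 (mod 13). n = 2×13×2 + 0×5×8 ≡ 52 (mod 65)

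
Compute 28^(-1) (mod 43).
Since 43 is prime, by Fermat 28^(-1) ≡ 28^{41} ≡ 20 (mod 43). Verify: 28 × 20 = 560 ≡ 1 (mod 43)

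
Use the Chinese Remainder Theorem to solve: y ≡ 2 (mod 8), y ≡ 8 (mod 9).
M = 8 × 9 = 72. M₁ = 9, y₁ ≡ 1 (mod 8). M₂ = 8, y₂ ≡ 8 (mod 9). y = 2×9×1 + 8×8×8 ≡ 26 (mod 72)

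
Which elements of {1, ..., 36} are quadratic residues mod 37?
Quadratic residues modulo 37: {1, 3, 4, 7, 9, 10, 11, 12, 16, 21, 25, 26, 27, 28, 30, 33, 34, 36}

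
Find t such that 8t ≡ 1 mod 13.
Since 13 is prime, by Fermat 8^(-1) ≡ 8^{11} ≡ 5 mod 13. Verify: 8 × 5 = 40 ≡ 1 mod 13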